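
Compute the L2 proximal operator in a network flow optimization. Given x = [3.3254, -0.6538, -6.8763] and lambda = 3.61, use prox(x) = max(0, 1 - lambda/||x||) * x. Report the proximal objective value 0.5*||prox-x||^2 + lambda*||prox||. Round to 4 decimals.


Step 1: Compute ||x||.
||x|| = 7.6661
Step 2: Compute scaling factor.
scale = max(0, 1 - 3.61/7.6661) = 0.5291
Step 3: prox(x) = [1.7595, -0.3459, -3.6382]
||prox(x)|| = 4.0561
Step 4: Proximal objective.
0.5*||prox-x||^2 = 6.5161
lambda*||prox|| = 14.6425
Total = 21.1586


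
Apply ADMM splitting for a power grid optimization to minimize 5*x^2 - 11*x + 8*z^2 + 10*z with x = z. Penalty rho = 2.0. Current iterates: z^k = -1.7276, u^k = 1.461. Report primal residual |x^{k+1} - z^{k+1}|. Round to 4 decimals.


ADMM iteration with rho = 2.0, z^k = -1.7276, u^k = 1.461
Step 1: x-update.
Minimize 5*x^2 - 11*x + (2.0/2)*(x + 1.7276 + 1.461)^2
FOC: (2*5 + 2.0)*x = 11 + 2.0*(-1.7276 - 1.461)
x^{k+1} = 0.3852
Step 2: z-update.
Minimize 8*z^2 + 10*z + (2.0/2)*(0.3852 - z + 1.461)^2
FOC: (2*8 + 2.0)*z = -10 + 2.0*(0.3852 + 1.461)
z^{k+1} = -0.3504
Step 3: u-update.
u^{k+1} = 1.461 + 0.3852 + 0.3504 = 2.1967
Step 4: Primal residual = |0.3852 + 0.3504| = 0.7357


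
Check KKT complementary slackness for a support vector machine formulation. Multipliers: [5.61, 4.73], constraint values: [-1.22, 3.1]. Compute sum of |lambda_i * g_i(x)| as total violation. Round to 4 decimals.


KKT complementary slackness check:
lambda_1 * g_1 = 5.61 * -1.22 = -6.8442
lambda_2 * g_2 = 4.73 * 3.1 = 14.663
Total violation = 6.8442 + 14.663 = 21.5072


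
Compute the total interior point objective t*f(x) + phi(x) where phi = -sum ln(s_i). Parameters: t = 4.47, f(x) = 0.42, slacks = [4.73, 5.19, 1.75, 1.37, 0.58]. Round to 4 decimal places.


Step 1: Compute log-barrier.
ln values: [1.5539, 1.6467, 0.5596, 0.3148, -0.5447]
phi = -(1.5539 + 1.6467 + 0.5596 + 0.3148 - 0.5447) = -3.5304
Step 2: Compute augmented objective.
t*f(x) = 4.47*0.42 = 1.8774
Total = 1.8774 - 3.5304 = -1.653


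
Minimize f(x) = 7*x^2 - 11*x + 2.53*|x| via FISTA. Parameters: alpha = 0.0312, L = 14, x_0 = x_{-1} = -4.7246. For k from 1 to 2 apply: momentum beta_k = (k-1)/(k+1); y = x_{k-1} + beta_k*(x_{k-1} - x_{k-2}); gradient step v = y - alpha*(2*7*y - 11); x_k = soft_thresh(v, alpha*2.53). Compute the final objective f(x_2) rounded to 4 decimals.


FISTA on f(x) = 7*x^2 - 11*x + 2.53*|x|
L = 14, alpha = 0.0312
Iteration 1: beta = 0.0, y = -4.7246 + 0.0*(-4.7246 + 4.7246) = -4.7246
  grad(y) = -77.1444, v = y - alpha*grad = -2.3177
  prox(v) = soft_thresh(-2.3177, 0.0789) = -2.2388
Iteration 2: beta = 0.3333, y = -2.2388 + 0.3333*(-2.2388 + 4.7246) = -1.4101
  grad(y) = -30.742, v = y - alpha*grad = -0.451
  prox(v) = soft_thresh(-0.451, 0.0789) = -0.3721
f(x_2) = 7*(-0.3721)^2 - 11*(-0.3721) + 2.53*|-0.3721| = 6.0029


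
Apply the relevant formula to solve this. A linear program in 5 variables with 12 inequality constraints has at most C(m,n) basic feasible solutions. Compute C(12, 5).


Each vertex corresponds to some choice of n active constraints out of m, so the number of vertices is at most C(m, n) = m! / (n!(m-n)!).
m = 12, n = 5
Numerator: 12 * 11 * 10 * 9 * 8
Denominator: 5! = 120
C(12, 5) = 792


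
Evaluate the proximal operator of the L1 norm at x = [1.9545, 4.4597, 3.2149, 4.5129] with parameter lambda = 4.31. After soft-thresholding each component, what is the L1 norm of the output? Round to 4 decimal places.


Soft-thresholding with lambda = 4.31:
prox(1.9545) = sign(1.9545)*max(|1.9545| - 4.31, 0) = 0.0
prox(4.4597) = sign(4.4597)*max(|4.4597| - 4.31, 0) = 0.1497
prox(3.2149) = sign(3.2149)*max(|3.2149| - 4.31, 0) = 0.0
prox(4.5129) = sign(4.5129)*max(|4.5129| - 4.31, 0) = 0.2029
prox(x) = [0.0, 0.1497, 0.0, 0.2029]
||prox(x)||_1 = 0.0 + 0.1497 + 0.0 + 0.2029 = 0.3526


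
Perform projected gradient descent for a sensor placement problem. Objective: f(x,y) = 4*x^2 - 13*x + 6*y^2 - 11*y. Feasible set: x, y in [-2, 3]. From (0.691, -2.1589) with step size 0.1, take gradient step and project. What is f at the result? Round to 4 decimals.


Step 1: Compute gradient at (0.691, -2.1589).
grad_x = 2*4*0.691 - 13 = -7.472
grad_y = 2*6*-2.1589 - 11 = -36.9068
Step 2: Gradient step.
x_raw = 0.691 - 0.1*-7.472 = 1.4382
y_raw = -2.1589 - 0.1*-36.9068 = 1.5318
Step 3: Project onto [-2, 3].
x_proj = clip(1.4382) = 1.4382
y_proj = clip(1.5318) = 1.5318
Step 4: Evaluate f.
f(1.4382, 1.5318) = -13.1944


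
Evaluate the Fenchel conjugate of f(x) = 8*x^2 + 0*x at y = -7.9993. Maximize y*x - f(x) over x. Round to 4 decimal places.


f*(y) = sup_x {y*x - a*x^2 - b*x} = sup_x {(y-b)*x - a*x^2}
FOC: (y - b) - 2a*x = 0 => x* = (y - b)/(2a)
x* = (-7.9993 - 0)/(2*8) = -0.5
f*(-7.9993) = (y-b)^2/(4a) = (-7.9993 - 0)^2/(4*8)
= 63.9888/32 = 1.9997


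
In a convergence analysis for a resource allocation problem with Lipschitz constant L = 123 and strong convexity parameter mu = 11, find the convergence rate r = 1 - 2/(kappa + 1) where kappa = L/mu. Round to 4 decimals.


Step 1: Compute the condition number.
kappa = L/mu = 123/11 = 11.1818
Step 2: Compute the convergence rate.
r = 1 - 2/(kappa + 1) = 1 - 2*mu/(L + mu) = (L - mu)/(L + mu) = 112/134 = 0.8358


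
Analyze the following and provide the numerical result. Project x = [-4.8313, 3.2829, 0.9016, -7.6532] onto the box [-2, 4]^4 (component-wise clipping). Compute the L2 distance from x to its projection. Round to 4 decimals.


Project each component onto [-2, 4].
clip(-4.8313) = -2.0, clip(3.2829) = 3.2829, clip(0.9016) = 0.9016, clip(-7.6532) = -2.0
Projection = [-2.0, 3.2829, 0.9016, -2.0]
Squared diffs: [8.0163, 0.0, 0.0, 31.9587]
Distance = sqrt(39.975) = 6.3226


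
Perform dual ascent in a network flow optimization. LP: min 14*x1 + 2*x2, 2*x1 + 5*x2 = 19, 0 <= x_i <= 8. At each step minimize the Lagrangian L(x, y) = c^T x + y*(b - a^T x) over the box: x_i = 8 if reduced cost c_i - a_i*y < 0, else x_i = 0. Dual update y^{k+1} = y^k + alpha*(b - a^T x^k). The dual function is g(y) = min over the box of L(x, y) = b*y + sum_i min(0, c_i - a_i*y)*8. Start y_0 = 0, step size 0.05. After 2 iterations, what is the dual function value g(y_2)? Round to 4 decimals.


Dual ascent for LP: min 14*x1 + 2*x2, 2*x1 + 5*x2 = 19, 0 <= x_i <= 8
Step 1: y^k = 0.0, reduced costs: (14.0, 2.0)
  x^k = (0.0, 0.0), subgradient = b - a^T x = 19.0
  y^{k+1} = 0.0 + 0.05*19.0 = 0.95
Step 2: y^k = 0.95, reduced costs: (12.1, -2.75)
  x^k = (0.0, 8.0), subgradient = b - a^T x = -21.0
  y^{k+1} = 0.95 + 0.05*-21.0 = -0.1
Dual objective at y_2 = -0.1: reduced costs (14.2, 2.5), box minimizer x = (0.0, 0.0)
g(y_2) = b*y + (c1 - a1*y)*x1 + (c2 - a2*y)*x2 = 19*(-0.1) + 14.2*0.0 + 2.5*0.0 = -1.9 + 0.0 + 0.0 = -1.9


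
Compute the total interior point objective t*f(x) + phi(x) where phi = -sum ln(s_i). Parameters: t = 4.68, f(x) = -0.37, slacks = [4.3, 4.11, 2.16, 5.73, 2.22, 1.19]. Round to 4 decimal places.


Step 1: Compute log-barrier.
ln values: [1.4586, 1.4134, 0.7701, 1.7457, 0.7975, 0.174]
phi = -(1.4586 + 1.4134 + 0.7701 + 1.7457 + 0.7975 + 0.174) = -6.3593
Step 2: Compute augmented objective.
t*f(x) = 4.68*-0.37 = -1.7316
Total = -1.7316 - 6.3593 = -8.0909


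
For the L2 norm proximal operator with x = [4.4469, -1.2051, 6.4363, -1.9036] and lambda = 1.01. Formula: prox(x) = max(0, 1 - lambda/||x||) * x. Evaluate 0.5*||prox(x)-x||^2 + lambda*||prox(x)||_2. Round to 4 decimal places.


Step 1: Compute ||x||.
||x|| = 8.1411
Step 2: Compute scaling factor.
scale = max(0, 1 - 1.01/8.1411) = 0.8759
Step 3: prox(x) = [3.8952, -1.0556, 5.6378, -1.6674]
||prox(x)|| = 7.1311
Step 4: Proximal objective.
0.5*||prox-x||^2 = 0.5101
lambda*||prox|| = 7.2024
Total = 7.7124


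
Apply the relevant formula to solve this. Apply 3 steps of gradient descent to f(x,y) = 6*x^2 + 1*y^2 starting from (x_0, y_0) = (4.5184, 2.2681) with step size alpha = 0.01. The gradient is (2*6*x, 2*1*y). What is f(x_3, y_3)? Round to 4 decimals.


Gradient descent on f(x,y) = 6*x^2 + 1*y^2.
Starting point: (4.5184, 2.2681), alpha = 0.01
Step 1: grad_x = 2*6*4.5184 = 54.2208, grad_y = 2*1*2.2681 = 4.5362
  x_1 = 4.5184 - 0.01*54.2208 = 3.9762
  y_1 = 2.2681 - 0.01*4.5362 = 2.2227
Step 2: grad_x = 2*6*3.9762 = 47.7143, grad_y = 2*1*2.2227 = 4.4455
  x_2 = 3.9762 - 0.01*47.7143 = 3.499
  y_2 = 2.2227 - 0.01*4.4455 = 2.1783
Step 3: grad_x = 2*6*3.499 = 41.9886, grad_y = 2*1*2.1783 = 4.3566
  x_3 = 3.499 - 0.01*41.9886 = 3.0792
  y_3 = 2.1783 - 0.01*4.3566 = 2.1347
f(3.0792, 2.1347) = 6*3.0792^2 + 1*2.1347^2 = 61.4445


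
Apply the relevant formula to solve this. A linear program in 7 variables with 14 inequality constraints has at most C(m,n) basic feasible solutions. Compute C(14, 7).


Each vertex corresponds to some choice of n active constraints out of m, so the number of vertices is at most C(m, n) = m! / (n!(m-n)!).
m = 14, n = 7
Numerator: 14 * 13 * 12 * 11 * 10 * 9 * 8
Denominator: 7! = 5040
C(14, 7) = 3432


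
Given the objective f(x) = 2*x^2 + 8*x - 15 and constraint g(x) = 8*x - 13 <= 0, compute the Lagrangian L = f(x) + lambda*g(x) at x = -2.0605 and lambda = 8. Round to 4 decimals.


Step 1: Evaluate f(x).
f(-2.0605) = 2*(-2.0605)^2 + 8*(-2.0605) - 15 = -22.9927
Step 2: Evaluate g(x).
g(-2.0605) = 8*-2.0605 - 13 = -29.484
Step 3: Compute Lagrangian.
L = -22.9927 + 8*-29.484 = -258.8647


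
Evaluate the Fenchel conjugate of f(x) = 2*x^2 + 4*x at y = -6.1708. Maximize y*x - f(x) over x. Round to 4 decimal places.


f*(y) = sup_x {y*x - a*x^2 - b*x} = sup_x {(y-b)*x - a*x^2}
FOC: (y - b) - 2a*x = 0 => x* = (y - b)/(2a)
x* = (-6.1708 - 4)/(2*2) = -2.5427
f*(-6.1708) = (y-b)^2/(4a) = (-6.1708 - 4)^2/(4*2)
= 103.4452/8 = 12.9306


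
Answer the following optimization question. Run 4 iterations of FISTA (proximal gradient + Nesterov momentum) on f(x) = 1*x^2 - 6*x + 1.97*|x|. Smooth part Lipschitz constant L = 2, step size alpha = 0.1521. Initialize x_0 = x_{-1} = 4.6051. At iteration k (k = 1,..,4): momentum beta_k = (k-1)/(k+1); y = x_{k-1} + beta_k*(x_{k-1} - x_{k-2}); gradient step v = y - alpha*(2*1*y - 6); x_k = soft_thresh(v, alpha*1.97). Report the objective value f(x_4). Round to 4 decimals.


FISTA on f(x) = 1*x^2 - 6*x + 1.97*|x|
L = 2, alpha = 0.1521
Iteration 1: beta = 0.0, y = 4.6051 + 0.0*(4.6051 - 4.6051) = 4.6051
  grad(y) = 3.2102, v = y - alpha*grad = 4.1168
  prox(v) = soft_thresh(4.1168, 0.2996) = 3.8172
Iteration 2: beta = 0.3333, y = 3.8172 + 0.3333*(3.8172 - 4.6051) = 3.5546
  grad(y) = 1.1091, v = y - alpha*grad = 3.3859
  prox(v) = soft_thresh(3.3859, 0.2996) = 3.0862
Iteration 3: beta = 0.5, y = 3.0862 + 0.5*(3.0862 - 3.8172) = 2.7207
  grad(y) = -0.5585, v = y - alpha*grad = 2.8057
  prox(v) = soft_thresh(2.8057, 0.2996) = 2.5061
Iteration 4: beta = 0.6, y = 2.5061 + 0.6*(2.5061 - 3.0862) = 2.158
  grad(y) = -1.6841, v = y - alpha*grad = 2.4141
  prox(v) = soft_thresh(2.4141, 0.2996) = 2.1145
f(x_4) = 1*2.1145^2 - 6*2.1145 + 1.97*|2.1145| = -4.0503


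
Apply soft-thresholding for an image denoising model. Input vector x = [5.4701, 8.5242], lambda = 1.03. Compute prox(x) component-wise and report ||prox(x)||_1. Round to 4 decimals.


Soft-thresholding with lambda = 1.03:
prox(5.4701) = sign(5.4701)*max(|5.4701| - 1.03, 0) = 4.4401
prox(8.5242) = sign(8.5242)*max(|8.5242| - 1.03, 0) = 7.4942
prox(x) = [4.4401, 7.4942]
||prox(x)||_1 = 4.4401 + 7.4942 = 11.9343


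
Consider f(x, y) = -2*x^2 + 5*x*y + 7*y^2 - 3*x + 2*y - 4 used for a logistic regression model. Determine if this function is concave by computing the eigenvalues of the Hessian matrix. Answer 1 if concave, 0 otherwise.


The Hessian of f(x,y) = -2*x^2 + 5*x*y + 7*y^2 - 3*x + 2*y - 4 is:
H = [[-4, 5], [5, 14]]
Trace = -4 + 14 = 10
Determinant = -4*14 - (5)^2 = -81
Discriminant = (10)^2 - 4*-81 = 424.0
Eigenvalues: lambda_1 = -5.2956, lambda_2 = 15.2956
The function is not concave.

0


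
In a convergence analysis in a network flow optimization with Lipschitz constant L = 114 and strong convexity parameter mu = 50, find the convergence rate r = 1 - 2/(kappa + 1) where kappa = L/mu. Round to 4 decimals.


Step 1: Compute the condition number.
kappa = L/mu = 114/50 = 2.28
Step 2: Compute the convergence rate.
r = 1 - 2/(kappa + 1) = 1 - 2*mu/(L + mu) = (L - mu)/(L + mu) = 64/164 = 0.3902


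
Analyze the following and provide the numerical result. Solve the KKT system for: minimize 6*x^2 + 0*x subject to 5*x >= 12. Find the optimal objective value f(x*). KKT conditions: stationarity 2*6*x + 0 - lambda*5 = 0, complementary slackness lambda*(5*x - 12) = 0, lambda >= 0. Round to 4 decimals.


Step 1: Try lambda = 0 (constraint inactive).
x_unc = 0/(2*6) = 0.0
Check: 5*0.0 = 0.0 < 12 -- violated!
Step 2: Constraint must be active: 5*x = 12
x* = 12/5 = 2.4
lambda = (2*6*2.4 + 0)/5 = 5.76
Step 3: Compute optimal value.
f(x*) = 6*2.4^2 + 0*2.4 = 34.56


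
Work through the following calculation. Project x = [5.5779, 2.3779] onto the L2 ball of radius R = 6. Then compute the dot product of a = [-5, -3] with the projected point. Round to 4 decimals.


Step 1: Compute ||x|| (intermediates to 6 decimals).
||x|| = sqrt(5.5779^2 + 2.3779^2) = 6.063611
Step 2: Project.
Since ||x|| > R, scale = R/||x|| = 6/6.063611 = 0.989509, proj(x) = scale * x
proj(x) = [5.519382, 2.352953]
Step 3: Dot product.
a^T * proj(x) = -5*5.519382 - 3*2.352953 = -34.6558


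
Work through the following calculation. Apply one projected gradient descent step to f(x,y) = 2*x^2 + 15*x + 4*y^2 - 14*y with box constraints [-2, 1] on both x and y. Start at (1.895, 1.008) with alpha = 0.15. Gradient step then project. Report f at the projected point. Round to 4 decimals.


Step 1: Compute gradient at (1.895, 1.008).
grad_x = 2*2*1.895 + 15 = 22.58
grad_y = 2*4*1.008 - 14 = -5.936
Step 2: Gradient step.
x_raw = 1.895 - 0.15*22.58 = -1.492
y_raw = 1.008 - 0.15*-5.936 = 1.8984
Step 3: Project onto [-2, 1].
x_proj = clip(-1.492) = -1.492
y_proj = clip(1.8984) = 1.0
Step 4: Evaluate f.
f(-1.492, 1.0) = -27.9279


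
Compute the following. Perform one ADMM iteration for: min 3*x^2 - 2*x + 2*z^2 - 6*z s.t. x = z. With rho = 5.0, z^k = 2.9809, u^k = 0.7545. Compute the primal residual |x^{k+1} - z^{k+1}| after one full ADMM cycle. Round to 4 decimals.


ADMM iteration with rho = 5.0, z^k = 2.9809, u^k = 0.7545
Step 1: x-update.
Minimize 3*x^2 - 2*x + (5.0/2)*(x - 2.9809 + 0.7545)^2
FOC: (2*3 + 5.0)*x = 2 + 5.0*(2.9809 - 0.7545)
x^{k+1} = 1.1938
Step 2: z-update.
Minimize 2*z^2 - 6*z + (5.0/2)*(1.1938 - z + 0.7545)^2
FOC: (2*2 + 5.0)*z = 6 + 5.0*(1.1938 + 0.7545)
z^{k+1} = 1.7491
Step 3: u-update.
u^{k+1} = 0.7545 + 1.1938 - 1.7491 = 0.1993
Step 4: Primal residual = |1.1938 - 1.7491| = 0.5552


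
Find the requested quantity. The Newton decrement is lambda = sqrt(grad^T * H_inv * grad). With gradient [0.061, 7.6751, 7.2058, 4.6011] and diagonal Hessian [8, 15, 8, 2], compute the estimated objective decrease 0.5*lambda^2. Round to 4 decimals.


Step 1: H is diagonal, so H^(-1) * g = [0.0076, 0.5117, 0.9007, 2.3006].
Step 2: g^T H^(-1) g = sum_i g_i^2 / H_ii
  = (0.061)^2/8 + (7.6751)^2/15 + (7.2058)^2/8 + (4.6011)^2/2
  = 0.0005 + 3.9271 + 6.4904 + 10.5851 = 21.0031
Step 3: Objective decrease = 0.5 * g^T H^(-1) g = 10.5016


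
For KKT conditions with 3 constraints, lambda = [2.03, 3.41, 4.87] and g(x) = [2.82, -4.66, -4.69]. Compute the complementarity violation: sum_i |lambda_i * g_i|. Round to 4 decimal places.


KKT complementary slackness check:
lambda_1 * g_1 = 2.03 * 2.82 = 5.7246
lambda_2 * g_2 = 3.41 * -4.66 = -15.8906
lambda_3 * g_3 = 4.87 * -4.69 = -22.8403
Total violation = 5.7246 + 15.8906 + 22.8403 = 44.4555


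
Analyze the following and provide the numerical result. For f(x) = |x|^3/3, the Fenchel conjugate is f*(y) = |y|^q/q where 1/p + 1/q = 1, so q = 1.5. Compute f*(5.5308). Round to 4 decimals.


The conjugate exponent q satisfies 1/p + 1/q = 1.
p = 3, so q = 3/(3 - 1) = 1.5
|y|^q = 5.5308^1.5 = 13.0071
f*(5.5308) = 13.0071 / 1.5 = 8.6714


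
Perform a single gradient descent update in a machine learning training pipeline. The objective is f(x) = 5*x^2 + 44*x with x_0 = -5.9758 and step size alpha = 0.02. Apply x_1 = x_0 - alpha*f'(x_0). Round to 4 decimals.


We compute the gradient at x_0 and apply the update.
f'(x) = 10*x + 44
f'(-5.9758) = 10*-5.9758 + 44 = -15.758
x_1 = -5.9758 - 0.02*-15.758 = -5.6606


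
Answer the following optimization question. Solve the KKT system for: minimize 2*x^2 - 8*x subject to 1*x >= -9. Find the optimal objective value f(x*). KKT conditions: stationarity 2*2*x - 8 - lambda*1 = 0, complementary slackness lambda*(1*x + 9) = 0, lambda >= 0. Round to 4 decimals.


Step 1: Try lambda = 0 (constraint inactive).
Stationarity: 2*2*x - 8 = 0
x* = 8/(2*2) = 2.0
Check constraint: 1*2.0 = 2.0 >= -9 -- satisfied.
Step 2: Compute optimal value.
f(x*) = 2*2.0^2 - 8*2.0 = -8.0


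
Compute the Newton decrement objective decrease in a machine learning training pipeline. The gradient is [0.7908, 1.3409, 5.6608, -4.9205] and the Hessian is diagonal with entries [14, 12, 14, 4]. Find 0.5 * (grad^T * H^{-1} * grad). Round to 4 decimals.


Step 1: H is diagonal, so H^(-1) * g = [0.0565, 0.1117, 0.4043, -1.2301].
Step 2: g^T H^(-1) g = sum_i g_i^2 / H_ii
  = (0.7908)^2/14 + (1.3409)^2/12 + (5.6608)^2/14 + (-4.9205)^2/4
  = 0.0447 + 0.1498 + 2.2889 + 6.0528 = 8.5362
Step 3: Objective decrease = 0.5 * g^T H^(-1) g = 4.2681


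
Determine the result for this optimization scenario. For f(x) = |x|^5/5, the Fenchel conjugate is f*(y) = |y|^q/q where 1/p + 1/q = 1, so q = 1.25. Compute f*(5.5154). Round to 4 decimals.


The conjugate exponent q satisfies 1/p + 1/q = 1.
p = 5, so q = 5/(5 - 1) = 1.25
|y|^q = 5.5154^1.25 = 8.4522
f*(5.5154) = 8.4522 / 1.25 = 6.7618


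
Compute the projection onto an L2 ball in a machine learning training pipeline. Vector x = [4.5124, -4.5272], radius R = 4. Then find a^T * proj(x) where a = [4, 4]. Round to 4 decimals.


Step 1: Compute ||x|| (intermediates to 6 decimals).
||x|| = sqrt(4.5124^2 + (-4.5272)^2) = 6.391971
Step 2: Project.
Since ||x|| > R, scale = R/||x|| = 4/6.391971 = 0.625785, proj(x) = scale * x
proj(x) = [2.823792, -2.833054]
Step 3: Dot product.
a^T * proj(x) = 4*2.823792 + 4*(-2.833054) = -0.037


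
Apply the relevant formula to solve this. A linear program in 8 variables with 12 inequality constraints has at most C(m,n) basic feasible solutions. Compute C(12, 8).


Each vertex corresponds to some choice of n active constraints out of m, so the number of vertices is at most C(m, n) = m! / (n!(m-n)!).
m = 12, n = 8
Numerator: 12 * 11 * 10 * 9 * 8 * 7 * 6 * 5
Denominator: 8! = 40320
C(12, 8) = 495


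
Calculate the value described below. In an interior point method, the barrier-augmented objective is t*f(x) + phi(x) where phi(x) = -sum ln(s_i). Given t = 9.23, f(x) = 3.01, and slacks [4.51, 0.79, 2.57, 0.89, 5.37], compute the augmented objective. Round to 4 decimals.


Step 1: Compute log-barrier.
ln values: [1.5063, -0.2357, 0.9439, -0.1165, 1.6808]
phi = -(1.5063 - 0.2357 + 0.9439 - 0.1165 + 1.6808) = -3.7788
Step 2: Compute augmented objective.
t*f(x) = 9.23*3.01 = 27.7823
Total = 27.7823 - 3.7788 = 24.0035


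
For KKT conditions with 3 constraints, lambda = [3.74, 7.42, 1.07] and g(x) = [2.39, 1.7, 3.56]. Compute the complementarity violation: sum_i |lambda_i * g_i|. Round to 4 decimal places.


KKT complementary slackness check:
lambda_1 * g_1 = 3.74 * 2.39 = 8.9386
lambda_2 * g_2 = 7.42 * 1.7 = 12.614
lambda_3 * g_3 = 1.07 * 3.56 = 3.8092
Total violation = 8.9386 + 12.614 + 3.8092 = 25.3618


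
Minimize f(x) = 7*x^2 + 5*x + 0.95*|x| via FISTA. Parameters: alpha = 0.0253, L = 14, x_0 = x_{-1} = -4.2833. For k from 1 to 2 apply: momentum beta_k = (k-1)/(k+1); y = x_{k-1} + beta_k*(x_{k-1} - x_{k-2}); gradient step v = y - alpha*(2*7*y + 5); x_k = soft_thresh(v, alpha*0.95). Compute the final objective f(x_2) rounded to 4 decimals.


FISTA on f(x) = 7*x^2 + 5*x + 0.95*|x|
L = 14, alpha = 0.0253
Iteration 1: beta = 0.0, y = -4.2833 + 0.0*(-4.2833 + 4.2833) = -4.2833
  grad(y) = -54.9662, v = y - alpha*grad = -2.8927
  prox(v) = soft_thresh(-2.8927, 0.024) = -2.8686
Iteration 2: beta = 0.3333, y = -2.8686 + 0.3333*(-2.8686 + 4.2833) = -2.3971
  grad(y) = -28.5588, v = y - alpha*grad = -1.6745
  prox(v) = soft_thresh(-1.6745, 0.024) = -1.6505
f(x_2) = 7*(-1.6505)^2 + 5*(-1.6505) + 0.95*|-1.6505| = 12.3843


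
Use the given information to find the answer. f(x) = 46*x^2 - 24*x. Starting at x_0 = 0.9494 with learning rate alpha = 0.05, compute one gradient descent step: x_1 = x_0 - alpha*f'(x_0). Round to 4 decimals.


We compute the gradient at x_0 and apply the update.
f'(x) = 92*x - 24
f'(0.9494) = 92*0.9494 - 24 = 63.3448
x_1 = 0.9494 - 0.05*63.3448 = -2.2178


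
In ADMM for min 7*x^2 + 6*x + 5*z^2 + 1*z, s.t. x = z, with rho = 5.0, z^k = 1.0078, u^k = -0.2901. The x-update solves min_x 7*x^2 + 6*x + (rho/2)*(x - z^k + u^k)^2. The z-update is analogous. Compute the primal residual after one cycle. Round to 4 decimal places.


ADMM iteration with rho = 5.0, z^k = 1.0078, u^k = -0.2901
Step 1: x-update.
Minimize 7*x^2 + 6*x + (5.0/2)*(x - 1.0078 - 0.2901)^2
FOC: (2*7 + 5.0)*x = -6 + 5.0*(1.0078 + 0.2901)
x^{k+1} = 0.0258
Step 2: z-update.
Minimize 5*z^2 + 1*z + (5.0/2)*(0.0258 - z - 0.2901)^2
FOC: (2*5 + 5.0)*z = -1 + 5.0*(0.0258 - 0.2901)
z^{k+1} = -0.1548
Step 3: u-update.
u^{k+1} = -0.2901 + 0.0258 + 0.1548 = -0.1096
Step 4: Primal residual = |0.0258 + 0.1548| = 0.1805


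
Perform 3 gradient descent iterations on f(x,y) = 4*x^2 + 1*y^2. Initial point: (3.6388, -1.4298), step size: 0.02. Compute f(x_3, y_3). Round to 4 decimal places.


Gradient descent on f(x,y) = 4*x^2 + 1*y^2.
Starting point: (3.6388, -1.4298), alpha = 0.02
Step 1: grad_x = 2*4*3.6388 = 29.1104, grad_y = 2*1*-1.4298 = -2.8596
  x_1 = 3.6388 - 0.02*29.1104 = 3.0566
  y_1 = -1.4298 - 0.02*-2.8596 = -1.3726
Step 2: grad_x = 2*4*3.0566 = 24.4527, grad_y = 2*1*-1.3726 = -2.7452
  x_2 = 3.0566 - 0.02*24.4527 = 2.5675
  y_2 = -1.3726 - 0.02*-2.7452 = -1.3177
Step 3: grad_x = 2*4*2.5675 = 20.5403, grad_y = 2*1*-1.3177 = -2.6354
  x_3 = 2.5675 - 0.02*20.5403 = 2.1567
  y_3 = -1.3177 - 0.02*-2.6354 = -1.265
f(2.1567, -1.265) = 4*2.1567^2 + 1*(-1.265)^2 = 20.2062


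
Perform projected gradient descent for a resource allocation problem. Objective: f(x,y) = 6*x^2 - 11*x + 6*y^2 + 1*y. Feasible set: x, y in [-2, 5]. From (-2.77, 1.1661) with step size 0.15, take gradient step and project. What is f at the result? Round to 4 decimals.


Step 1: Compute gradient at (-2.77, 1.1661).
grad_x = 2*6*-2.77 - 11 = -44.24
grad_y = 2*6*1.1661 + 1 = 14.9932
Step 2: Gradient step.
x_raw = -2.77 - 0.15*-44.24 = 3.866
y_raw = 1.1661 - 0.15*14.9932 = -1.0829
Step 3: Project onto [-2, 5].
x_proj = clip(3.866) = 3.866
y_proj = clip(-1.0829) = -1.0829
Step 4: Evaluate f.
f(3.866, -1.0829) = 53.1026


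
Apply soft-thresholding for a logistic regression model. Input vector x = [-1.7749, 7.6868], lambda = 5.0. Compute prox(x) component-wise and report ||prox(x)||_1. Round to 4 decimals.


Soft-thresholding with lambda = 5.0:
prox(-1.7749) = sign(-1.7749)*max(|-1.7749| - 5.0, 0) = 0.0
prox(7.6868) = sign(7.6868)*max(|7.6868| - 5.0, 0) = 2.6868
prox(x) = [0.0, 2.6868]
||prox(x)||_1 = 0.0 + 2.6868 = 2.6868


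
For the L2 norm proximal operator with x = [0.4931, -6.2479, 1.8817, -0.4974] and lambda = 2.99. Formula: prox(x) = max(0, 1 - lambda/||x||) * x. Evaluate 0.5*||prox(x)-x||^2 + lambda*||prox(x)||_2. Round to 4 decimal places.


Step 1: Compute ||x||.
||x|| = 6.5626
Step 2: Compute scaling factor.
scale = max(0, 1 - 2.99/6.5626) = 0.5444
Step 3: prox(x) = [0.2684, -3.4013, 1.0244, -0.2708]
||prox(x)|| = 3.5726
Step 4: Proximal objective.
0.5*||prox-x||^2 = 4.4701
lambda*||prox|| = 10.6821
Total = 15.1521


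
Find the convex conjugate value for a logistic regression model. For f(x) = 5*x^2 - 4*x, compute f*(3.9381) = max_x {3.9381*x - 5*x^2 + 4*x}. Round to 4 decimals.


f*(y) = sup_x {y*x - a*x^2 - b*x} = sup_x {(y-b)*x - a*x^2}
FOC: (y - b) - 2a*x = 0 => x* = (y - b)/(2a)
x* = (3.9381 + 4)/(2*5) = 0.7938
f*(3.9381) = (y-b)^2/(4a) = (3.9381 + 4)^2/(4*5)
= 63.0134/20 = 3.1507


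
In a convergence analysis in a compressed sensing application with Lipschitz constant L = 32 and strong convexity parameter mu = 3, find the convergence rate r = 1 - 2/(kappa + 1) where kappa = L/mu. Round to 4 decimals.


Step 1: Compute the condition number.
kappa = L/mu = 32/3 = 10.6667
Step 2: Compute the convergence rate.
r = 1 - 2/(kappa + 1) = 1 - 2*mu/(L + mu) = (L - mu)/(L + mu) = 29/35 = 0.8286


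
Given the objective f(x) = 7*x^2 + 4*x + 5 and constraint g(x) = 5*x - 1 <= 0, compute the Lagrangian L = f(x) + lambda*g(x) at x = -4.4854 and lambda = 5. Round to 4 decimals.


Step 1: Evaluate f(x).
f(-4.4854) = 7*(-4.4854)^2 + 4*(-4.4854) + 5 = 127.8901
Step 2: Evaluate g(x).
g(-4.4854) = 5*-4.4854 - 1 = -23.427
Step 3: Compute Lagrangian.
L = 127.8901 + 5*-23.427 = 10.7551


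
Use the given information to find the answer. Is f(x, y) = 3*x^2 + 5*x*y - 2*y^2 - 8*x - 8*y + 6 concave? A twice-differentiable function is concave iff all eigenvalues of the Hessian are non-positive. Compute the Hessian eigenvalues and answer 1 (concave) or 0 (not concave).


The Hessian of f(x,y) = 3*x^2 + 5*x*y - 2*y^2 - 8*x - 8*y + 6 is:
H = [[6, 5], [5, -4]]
Trace = 6 - 4 = 2
Determinant = 6*-4 - (5)^2 = -49
Discriminant = (2)^2 - 4*-49 = 200.0
Eigenvalues: lambda_1 = -6.0711, lambda_2 = 8.0711
The function is not concave.

0


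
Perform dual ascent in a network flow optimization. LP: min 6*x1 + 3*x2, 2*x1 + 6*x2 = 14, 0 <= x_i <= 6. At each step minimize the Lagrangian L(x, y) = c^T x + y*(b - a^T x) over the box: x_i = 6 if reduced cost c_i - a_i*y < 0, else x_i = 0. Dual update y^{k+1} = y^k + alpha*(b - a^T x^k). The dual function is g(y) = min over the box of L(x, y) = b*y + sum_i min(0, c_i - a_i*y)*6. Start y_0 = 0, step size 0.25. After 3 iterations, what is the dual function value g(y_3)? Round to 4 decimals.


Dual ascent for LP: min 6*x1 + 3*x2, 2*x1 + 6*x2 = 14, 0 <= x_i <= 6
Step 1: y^k = 0.0, reduced costs: (6.0, 3.0)
  x^k = (0.0, 0.0), subgradient = b - a^T x = 14.0
  y^{k+1} = 0.0 + 0.25*14.0 = 3.5
Step 2: y^k = 3.5, reduced costs: (-1.0, -18.0)
  x^k = (6.0, 6.0), subgradient = b - a^T x = -34.0
  y^{k+1} = 3.5 + 0.25*-34.0 = -5.0
Step 3: y^k = -5.0, reduced costs: (16.0, 33.0)
  x^k = (0.0, 0.0), subgradient = b - a^T x = 14.0
  y^{k+1} = -5.0 + 0.25*14.0 = -1.5
Dual objective at y_3 = -1.5: reduced costs (9.0, 12.0), box minimizer x = (0.0, 0.0)
g(y_3) = b*y + (c1 - a1*y)*x1 + (c2 - a2*y)*x2 = 14*(-1.5) + 9.0*0.0 + 12.0*0.0 = -21.0 + 0.0 + 0.0 = -21.0


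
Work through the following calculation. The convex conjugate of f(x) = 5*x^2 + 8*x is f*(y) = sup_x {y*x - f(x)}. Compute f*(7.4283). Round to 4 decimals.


f*(y) = sup_x {y*x - a*x^2 - b*x} = sup_x {(y-b)*x - a*x^2}
FOC: (y - b) - 2a*x = 0 => x* = (y - b)/(2a)
x* = (7.4283 - 8)/(2*5) = -0.0572
f*(7.4283) = (y-b)^2/(4a) = (7.4283 - 8)^2/(4*5)
= 0.3268/20 = 0.0163


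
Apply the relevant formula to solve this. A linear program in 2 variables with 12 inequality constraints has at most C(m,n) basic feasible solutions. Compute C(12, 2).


Each vertex corresponds to some choice of n active constraints out of m, so the number of vertices is at most C(m, n) = m! / (n!(m-n)!).
m = 12, n = 2
Numerator: 12 * 11
Denominator: 2! = 2
C(12, 2) = 66


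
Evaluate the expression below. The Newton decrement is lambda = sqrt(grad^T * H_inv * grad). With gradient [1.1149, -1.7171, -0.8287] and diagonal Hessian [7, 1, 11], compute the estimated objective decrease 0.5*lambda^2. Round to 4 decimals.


Step 1: H is diagonal, so H^(-1) * g = [0.1593, -1.7171, -0.0753].
Step 2: g^T H^(-1) g = sum_i g_i^2 / H_ii
  = (1.1149)^2/7 + (-1.7171)^2/1 + (-0.8287)^2/11
  = 0.1776 + 2.9484 + 0.0624 = 3.1884
Step 3: Objective decrease = 0.5 * g^T H^(-1) g = 1.5942


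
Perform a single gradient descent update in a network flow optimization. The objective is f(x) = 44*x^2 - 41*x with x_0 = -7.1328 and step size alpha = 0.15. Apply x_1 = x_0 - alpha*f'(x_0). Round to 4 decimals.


We compute the gradient at x_0 and apply the update.
f'(x) = 88*x - 41
f'(-7.1328) = 88*-7.1328 - 41 = -668.6864
x_1 = -7.1328 - 0.15*-668.6864 = 93.1702


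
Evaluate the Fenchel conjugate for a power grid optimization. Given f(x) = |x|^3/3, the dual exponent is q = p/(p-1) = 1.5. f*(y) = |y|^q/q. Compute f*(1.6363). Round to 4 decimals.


The conjugate exponent q satisfies 1/p + 1/q = 1.
p = 3, so q = 3/(3 - 1) = 1.5
|y|^q = 1.6363^1.5 = 2.0931
f*(1.6363) = 2.0931 / 1.5 = 1.3954


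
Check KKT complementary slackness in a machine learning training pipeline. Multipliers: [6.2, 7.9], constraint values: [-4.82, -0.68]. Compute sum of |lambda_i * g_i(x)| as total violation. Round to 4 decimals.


KKT complementary slackness check:
lambda_1 * g_1 = 6.2 * -4.82 = -29.884
lambda_2 * g_2 = 7.9 * -0.68 = -5.372
Total violation = 29.884 + 5.372 = 35.256


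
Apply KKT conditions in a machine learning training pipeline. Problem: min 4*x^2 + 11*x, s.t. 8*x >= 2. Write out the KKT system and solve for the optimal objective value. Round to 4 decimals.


Step 1: Try lambda = 0 (constraint inactive).
x_unc = -11/(2*4) = -1.375
Check: 8*-1.375 = -11.0 < 2 -- violated!
Step 2: Constraint must be active: 8*x = 2
x* = 2/8 = 0.25
lambda = (2*4*0.25 + 11)/8 = 1.625
Step 3: Compute optimal value.
f(x*) = 4*0.25^2 + 11*0.25 = 3.0


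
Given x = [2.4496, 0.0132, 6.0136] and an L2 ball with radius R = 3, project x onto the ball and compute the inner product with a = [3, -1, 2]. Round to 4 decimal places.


Step 1: Compute ||x|| (intermediates to 6 decimals).
||x|| = sqrt(2.4496^2 + 0.0132^2 + 6.0136^2) = 6.493389
Step 2: Project.
Since ||x|| > R, scale = R/||x|| = 3/6.493389 = 0.462008, proj(x) = scale * x
proj(x) = [1.131735, 0.006099, 2.778331]
Step 3: Dot product.
a^T * proj(x) = 3*1.131735 - 1*0.006099 + 2*2.778331 = 8.9458


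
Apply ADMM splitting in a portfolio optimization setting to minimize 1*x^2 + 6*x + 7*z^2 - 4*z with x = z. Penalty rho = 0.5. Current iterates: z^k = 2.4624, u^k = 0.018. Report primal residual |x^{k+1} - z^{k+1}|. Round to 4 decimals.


ADMM iteration with rho = 0.5, z^k = 2.4624, u^k = 0.018
Step 1: x-update.
Minimize 1*x^2 + 6*x + (0.5/2)*(x - 2.4624 + 0.018)^2
FOC: (2*1 + 0.5)*x = -6 + 0.5*(2.4624 - 0.018)
x^{k+1} = -1.9111
Step 2: z-update.
Minimize 7*z^2 - 4*z + (0.5/2)*(-1.9111 - z + 0.018)^2
FOC: (2*7 + 0.5)*z = 4 + 0.5*(-1.9111 + 0.018)
z^{k+1} = 0.2106
Step 3: u-update.
u^{k+1} = 0.018 - 1.9111 - 0.2106 = -2.1037
Step 4: Primal residual = |-1.9111 - 0.2106| = 2.1217


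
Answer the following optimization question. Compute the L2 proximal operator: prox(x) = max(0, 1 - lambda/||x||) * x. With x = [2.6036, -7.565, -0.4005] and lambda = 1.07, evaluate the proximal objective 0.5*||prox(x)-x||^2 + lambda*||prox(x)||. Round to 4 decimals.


Step 1: Compute ||x||.
||x|| = 8.0105
Step 2: Compute scaling factor.
scale = max(0, 1 - 1.07/8.0105) = 0.8664
Step 3: prox(x) = [2.2558, -6.5545, -0.347]
||prox(x)|| = 6.9405
Step 4: Proximal objective.
0.5*||prox-x||^2 = 0.5725
lambda*||prox|| = 7.4263
Total = 7.9988


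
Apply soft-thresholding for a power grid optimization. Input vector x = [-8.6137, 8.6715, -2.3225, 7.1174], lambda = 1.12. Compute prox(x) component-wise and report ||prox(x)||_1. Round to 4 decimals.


Soft-thresholding with lambda = 1.12:
prox(-8.6137) = sign(-8.6137)*max(|-8.6137| - 1.12, 0) = -7.4937
prox(8.6715) = sign(8.6715)*max(|8.6715| - 1.12, 0) = 7.5515
prox(-2.3225) = sign(-2.3225)*max(|-2.3225| - 1.12, 0) = -1.2025
prox(7.1174) = sign(7.1174)*max(|7.1174| - 1.12, 0) = 5.9974
prox(x) = [-7.4937, 7.5515, -1.2025, 5.9974]
||prox(x)||_1 = 7.4937 + 7.5515 + 1.2025 + 5.9974 = 22.2451


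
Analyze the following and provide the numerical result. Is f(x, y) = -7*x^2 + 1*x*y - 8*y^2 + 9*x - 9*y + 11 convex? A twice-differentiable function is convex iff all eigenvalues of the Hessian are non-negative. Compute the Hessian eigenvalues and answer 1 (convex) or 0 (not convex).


The Hessian of f(x,y) = -7*x^2 + 1*x*y - 8*y^2 + 9*x - 9*y + 11 is:
H = [[-14, 1], [1, -16]]
Trace = -14 - 16 = -30
Determinant = -14*-16 - (1)^2 = 223
Discriminant = (-30)^2 - 4*223 = 8.0
Eigenvalues: lambda_1 = -16.4142, lambda_2 = -13.5858
The function is not convex.

0


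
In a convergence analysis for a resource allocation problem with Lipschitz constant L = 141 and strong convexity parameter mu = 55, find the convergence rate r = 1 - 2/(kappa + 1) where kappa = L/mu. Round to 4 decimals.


Step 1: Compute the condition number.
kappa = L/mu = 141/55 = 2.5636
Step 2: Compute the convergence rate.
r = 1 - 2/(kappa + 1) = 1 - 2*mu/(L + mu) = (L - mu)/(L + mu) = 86/196 = 0.4388


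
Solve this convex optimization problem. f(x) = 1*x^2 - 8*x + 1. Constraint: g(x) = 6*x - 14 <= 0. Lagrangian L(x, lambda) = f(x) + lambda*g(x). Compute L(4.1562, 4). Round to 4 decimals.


Step 1: Evaluate f(x).
f(4.1562) = 1*4.1562^2 - 8*4.1562 + 1 = -14.9756
Step 2: Evaluate g(x).
g(4.1562) = 6*4.1562 - 14 = 10.9372
Step 3: Compute Lagrangian.
L = -14.9756 + 4*10.9372 = 28.7732


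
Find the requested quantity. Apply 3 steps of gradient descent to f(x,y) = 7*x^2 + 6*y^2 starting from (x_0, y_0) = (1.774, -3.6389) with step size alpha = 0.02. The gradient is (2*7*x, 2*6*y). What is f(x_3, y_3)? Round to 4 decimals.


Gradient descent on f(x,y) = 7*x^2 + 6*y^2.
Starting point: (1.774, -3.6389), alpha = 0.02
Step 1: grad_x = 2*7*1.774 = 24.836, grad_y = 2*6*-3.6389 = -43.6668
  x_1 = 1.774 - 0.02*24.836 = 1.2773
  y_1 = -3.6389 - 0.02*-43.6668 = -2.7656
Step 2: grad_x = 2*7*1.2773 = 17.8819, grad_y = 2*6*-2.7656 = -33.1868
  x_2 = 1.2773 - 0.02*17.8819 = 0.9196
  y_2 = -2.7656 - 0.02*-33.1868 = -2.1018
Step 3: grad_x = 2*7*0.9196 = 12.875, grad_y = 2*6*-2.1018 = -25.2219
  x_3 = 0.9196 - 0.02*12.875 = 0.6621
  y_3 = -2.1018 - 0.02*-25.2219 = -1.5974
f(0.6621, -1.5974) = 7*0.6621^2 + 6*(-1.5974)^2 = 18.3789


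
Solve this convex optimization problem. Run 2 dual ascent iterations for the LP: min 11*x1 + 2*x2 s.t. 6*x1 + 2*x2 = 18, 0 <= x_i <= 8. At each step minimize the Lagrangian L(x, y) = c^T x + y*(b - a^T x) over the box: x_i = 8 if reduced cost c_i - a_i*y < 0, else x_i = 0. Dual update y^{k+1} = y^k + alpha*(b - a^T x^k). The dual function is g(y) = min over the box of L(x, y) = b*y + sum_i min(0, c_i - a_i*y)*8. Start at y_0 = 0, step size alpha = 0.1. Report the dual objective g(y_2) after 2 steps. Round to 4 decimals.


Dual ascent for LP: min 11*x1 + 2*x2, 6*x1 + 2*x2 = 18, 0 <= x_i <= 8
Step 1: y^k = 0.0, reduced costs: (11.0, 2.0)
  x^k = (0.0, 0.0), subgradient = b - a^T x = 18.0
  y^{k+1} = 0.0 + 0.1*18.0 = 1.8
Step 2: y^k = 1.8, reduced costs: (0.2, -1.6)
  x^k = (0.0, 8.0), subgradient = b - a^T x = 2.0
  y^{k+1} = 1.8 + 0.1*2.0 = 2.0
Dual objective at y_2 = 2.0: reduced costs (-1.0, -2.0), box minimizer x = (8.0, 8.0)
g(y_2) = b*y + (c1 - a1*y)*x1 + (c2 - a2*y)*x2 = 18*2.0 + (-1.0)*8.0 + (-2.0)*8.0 = 36.0 - 8.0 - 16.0 = 12.0


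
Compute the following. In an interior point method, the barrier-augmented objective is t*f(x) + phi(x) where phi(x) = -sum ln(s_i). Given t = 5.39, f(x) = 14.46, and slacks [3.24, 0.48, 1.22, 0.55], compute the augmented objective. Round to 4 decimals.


Step 1: Compute log-barrier.
ln values: [1.1756, -0.734, 0.1989, -0.5978]
phi = -(1.1756 - 0.734 + 0.1989 - 0.5978) = -0.0426
Step 2: Compute augmented objective.
t*f(x) = 5.39*14.46 = 77.9394
Total = 77.9394 - 0.0426 = 77.8968


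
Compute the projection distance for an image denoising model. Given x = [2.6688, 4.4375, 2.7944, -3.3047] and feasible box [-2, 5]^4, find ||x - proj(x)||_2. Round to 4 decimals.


Project each component onto [-2, 5].
clip(2.6688) = 2.6688, clip(4.4375) = 4.4375, clip(2.7944) = 2.7944, clip(-3.3047) = -2.0
Projection = [2.6688, 4.4375, 2.7944, -2.0]
Squared diffs: [0.0, 0.0, 0.0, 1.7022]
Distance = sqrt(1.7022) = 1.3047


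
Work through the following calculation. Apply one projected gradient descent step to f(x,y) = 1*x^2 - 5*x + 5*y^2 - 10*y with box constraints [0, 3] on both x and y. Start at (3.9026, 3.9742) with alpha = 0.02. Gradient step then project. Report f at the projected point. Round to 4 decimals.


Step 1: Compute gradient at (3.9026, 3.9742).
grad_x = 2*1*3.9026 - 5 = 2.8052
grad_y = 2*5*3.9742 - 10 = 29.742
Step 2: Gradient step.
x_raw = 3.9026 - 0.02*2.8052 = 3.8465
y_raw = 3.9742 - 0.02*29.742 = 3.3794
Step 3: Project onto [0, 3].
x_proj = clip(3.8465) = 3.0
y_proj = clip(3.3794) = 3.0
Step 4: Evaluate f.
f(3.0, 3.0) = 9.0


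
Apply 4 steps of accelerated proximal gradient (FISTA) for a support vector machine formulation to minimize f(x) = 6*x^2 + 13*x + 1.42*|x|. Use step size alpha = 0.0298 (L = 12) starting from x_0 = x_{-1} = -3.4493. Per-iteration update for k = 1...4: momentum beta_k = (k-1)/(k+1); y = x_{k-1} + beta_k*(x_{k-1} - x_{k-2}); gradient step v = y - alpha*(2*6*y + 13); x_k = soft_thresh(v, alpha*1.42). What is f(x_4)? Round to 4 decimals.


FISTA on f(x) = 6*x^2 + 13*x + 1.42*|x|
L = 12, alpha = 0.0298
Iteration 1: beta = 0.0, y = -3.4493 + 0.0*(-3.4493 + 3.4493) = -3.4493
  grad(y) = -28.3916, v = y - alpha*grad = -2.6032
  prox(v) = soft_thresh(-2.6032, 0.0423) = -2.5609
Iteration 2: beta = 0.3333, y = -2.5609 + 0.3333*(-2.5609 + 3.4493) = -2.2648
  grad(y) = -14.1774, v = y - alpha*grad = -1.8423
  prox(v) = soft_thresh(-1.8423, 0.0423) = -1.8
Iteration 3: beta = 0.5, y = -1.8 + 0.5*(-1.8 + 2.5609) = -1.4195
  grad(y) = -4.0342, v = y - alpha*grad = -1.2993
  prox(v) = soft_thresh(-1.2993, 0.0423) = -1.257
Iteration 4: beta = 0.6, y = -1.257 + 0.6*(-1.257 + 1.8) = -0.9312
  grad(y) = 1.8258, v = y - alpha*grad = -0.9856
  prox(v) = soft_thresh(-0.9856, 0.0423) = -0.9433
f(x_4) = 6*(-0.9433)^2 + 13*(-0.9433) + 1.42*|-0.9433| = -5.5845


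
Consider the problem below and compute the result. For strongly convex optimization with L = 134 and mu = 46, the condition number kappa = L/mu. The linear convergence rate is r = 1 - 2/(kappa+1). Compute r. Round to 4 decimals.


Step 1: Compute the condition number.
kappa = L/mu = 134/46 = 2.913
Step 2: Compute the convergence rate.
r = 1 - 2/(kappa + 1) = 1 - 2*mu/(L + mu) = (L - mu)/(L + mu) = 88/180 = 0.4889


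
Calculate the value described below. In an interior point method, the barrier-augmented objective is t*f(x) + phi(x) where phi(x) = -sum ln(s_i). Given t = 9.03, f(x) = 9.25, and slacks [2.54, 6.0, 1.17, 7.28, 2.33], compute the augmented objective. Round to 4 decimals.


Step 1: Compute log-barrier.
ln values: [0.9322, 1.7918, 0.157, 1.9851, 0.8459]
phi = -(0.9322 + 1.7918 + 0.157 + 1.9851 + 0.8459) = -5.7119
Step 2: Compute augmented objective.
t*f(x) = 9.03*9.25 = 83.5275
Total = 83.5275 - 5.7119 = 77.8156


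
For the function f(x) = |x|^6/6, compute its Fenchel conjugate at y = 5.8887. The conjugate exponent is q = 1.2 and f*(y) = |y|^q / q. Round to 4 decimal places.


The conjugate exponent q satisfies 1/p + 1/q = 1.
p = 6, so q = 6/(6 - 1) = 1.2
|y|^q = 5.8887^1.2 = 8.3951
f*(5.8887) = 8.3951 / 1.2 = 6.9959


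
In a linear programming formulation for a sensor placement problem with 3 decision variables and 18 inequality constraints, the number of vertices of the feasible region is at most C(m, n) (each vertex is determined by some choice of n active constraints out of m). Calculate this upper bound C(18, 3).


Each vertex corresponds to some choice of n active constraints out of m, so the number of vertices is at most C(m, n) = m! / (n!(m-n)!).
m = 18, n = 3
Numerator: 18 * 17 * 16
Denominator: 3! = 6
C(18, 3) = 816


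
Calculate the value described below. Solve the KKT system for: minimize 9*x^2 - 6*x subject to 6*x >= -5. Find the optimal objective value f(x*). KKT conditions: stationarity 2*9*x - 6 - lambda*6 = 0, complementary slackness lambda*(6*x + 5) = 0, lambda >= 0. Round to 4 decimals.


Step 1: Try lambda = 0 (constraint inactive).
Stationarity: 2*9*x - 6 = 0
x* = 6/(2*9) = 1/3 = 0.3333 (rounded; the exact value 1/3 is used below)
Check constraint: 6*0.3333 = 1.9998 >= -5 -- satisfied.
Step 2: Compute optimal value.
f(x*) = 9*(1/3)^2 - 6*(1/3) = -1.0
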